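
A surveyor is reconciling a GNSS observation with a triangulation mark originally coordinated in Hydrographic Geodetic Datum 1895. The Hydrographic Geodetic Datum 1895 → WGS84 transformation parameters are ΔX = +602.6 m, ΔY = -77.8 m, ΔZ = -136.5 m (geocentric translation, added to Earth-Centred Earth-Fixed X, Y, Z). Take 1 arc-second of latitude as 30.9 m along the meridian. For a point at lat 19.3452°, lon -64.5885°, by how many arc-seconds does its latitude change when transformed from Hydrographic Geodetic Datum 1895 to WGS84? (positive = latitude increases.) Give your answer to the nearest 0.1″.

Δφ = -7.7″

sin φ = 0.331259, cos φ = 0.943540, sin λ = -0.903249, cos λ = 0.429116.
North component: ΔN = −sin φ cos λ·ΔX − sin φ sin λ·ΔY + cos φ·ΔZ = −(0.331259)(0.429116)(602.6) − (0.331259)(-0.903249)(-77.8) + (0.943540)(-136.5) = -237.73 m.
1° of latitude spans 3600 × 30.90 = 111240 m, so Δφ = -237.73 / 111240 × 3600 = -7.694″.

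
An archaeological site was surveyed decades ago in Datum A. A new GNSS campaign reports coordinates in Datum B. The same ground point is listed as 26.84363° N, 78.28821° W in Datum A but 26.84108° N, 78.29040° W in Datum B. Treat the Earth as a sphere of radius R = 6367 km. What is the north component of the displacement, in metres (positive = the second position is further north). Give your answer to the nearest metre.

Δφ = 26.84108° − 26.84363° = -0.00255°; Δλ = -78.29040° − -78.28821° = -0.00219°.
1° along a meridian = πR/180 = 111125 m.
ΔN = Δφ × 111125 = -283.4 m; ΔE = Δλ × 111125 × cos(26.84363°) = -0.00219 × 111125 × 0.892242 = -217.1 m.

ΔN = -283 m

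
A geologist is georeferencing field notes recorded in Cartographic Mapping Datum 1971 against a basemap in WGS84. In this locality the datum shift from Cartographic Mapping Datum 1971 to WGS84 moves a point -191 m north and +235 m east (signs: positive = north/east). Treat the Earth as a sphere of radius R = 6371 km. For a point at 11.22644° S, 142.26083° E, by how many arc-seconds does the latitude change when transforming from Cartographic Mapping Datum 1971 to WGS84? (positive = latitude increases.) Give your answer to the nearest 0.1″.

Δφ = -6.2″

On a sphere of radius R, 1 rad of latitude = R, so Δφ = ΔN / R = -191.0 / 6371000 = -2.9980e-05 rad = -6.184″.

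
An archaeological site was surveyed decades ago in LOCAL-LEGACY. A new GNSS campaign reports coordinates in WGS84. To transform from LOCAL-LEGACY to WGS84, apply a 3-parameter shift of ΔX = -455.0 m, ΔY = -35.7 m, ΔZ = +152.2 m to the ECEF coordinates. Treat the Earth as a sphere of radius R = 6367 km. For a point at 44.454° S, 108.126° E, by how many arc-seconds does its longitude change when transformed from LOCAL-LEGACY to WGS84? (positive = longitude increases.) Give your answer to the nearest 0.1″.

Δλ = 20.1″

sin φ = -0.700336, cos φ = 0.713813, sin λ = 0.950375, cos λ = -0.311108.
East component: ΔE = −sin λ·ΔX + cos λ·ΔY = −(0.950375)(-455.0) + (-0.311108)(-35.7) = 443.53 m.
1° of latitude spans πR/180 = 111125 m; at latitude φ, 1° of longitude spans that × cos φ = 79322.5 m, so Δλ = 443.53 / 79322.5 × 3600 = 20.129″.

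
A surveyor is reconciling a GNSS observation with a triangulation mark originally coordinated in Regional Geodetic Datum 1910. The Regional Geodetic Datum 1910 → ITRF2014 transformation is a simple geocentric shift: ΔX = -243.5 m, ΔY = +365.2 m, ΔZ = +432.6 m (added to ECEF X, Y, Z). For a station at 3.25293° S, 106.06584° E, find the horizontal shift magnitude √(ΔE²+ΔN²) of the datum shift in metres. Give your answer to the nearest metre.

The local east axis at (φ, λ) is (−sin λ, cos λ, 0), so ΔE = −sin(106.06584°)·(-243.5) + cos(106.06584°)·365.2 = 132.92 m.
The local north axis is (−sin φ cos λ, −sin φ sin λ, cos φ), giving ΔN = 3.824 + 19.914 + 431.903 = 455.64 m.
Horizontal magnitude = √(ΔE² + ΔN²) = √(132.92² + 455.64²) = 474.63 m.

475 m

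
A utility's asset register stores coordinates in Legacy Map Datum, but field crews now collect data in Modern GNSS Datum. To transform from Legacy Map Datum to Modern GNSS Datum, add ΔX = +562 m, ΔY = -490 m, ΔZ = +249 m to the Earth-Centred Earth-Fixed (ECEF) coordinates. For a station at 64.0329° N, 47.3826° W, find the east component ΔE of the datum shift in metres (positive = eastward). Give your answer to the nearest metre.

ΔE = 82 m

At φ = 64.0329°, λ = -47.3826°: sin φ = 0.899046, cos φ = 0.437855, sin λ = -0.735891, cos λ = 0.677099.
ΔE = −sin λ·ΔX + cos λ·ΔY = −(-0.735891)·(562) + (0.677099)·(-490) = 81.79 m.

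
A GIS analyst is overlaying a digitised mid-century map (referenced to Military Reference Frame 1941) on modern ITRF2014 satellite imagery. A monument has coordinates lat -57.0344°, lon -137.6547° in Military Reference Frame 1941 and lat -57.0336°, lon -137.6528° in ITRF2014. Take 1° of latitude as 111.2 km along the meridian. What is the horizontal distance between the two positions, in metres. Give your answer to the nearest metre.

Δφ = -57.0336° − -57.0344° = +0.0008°; Δλ = -137.6528° − -137.6547° = +0.0019°.
ΔN = Δφ × 111200 = 89.0 m; ΔE = Δλ × 111200 × cos(-57.0344°) = +0.0019 × 111200 × 0.544135 = 115.0 m.
Distance = √(ΔE² + ΔN²) = √(115.0² + 89.0²) = 145.4 m.

145 m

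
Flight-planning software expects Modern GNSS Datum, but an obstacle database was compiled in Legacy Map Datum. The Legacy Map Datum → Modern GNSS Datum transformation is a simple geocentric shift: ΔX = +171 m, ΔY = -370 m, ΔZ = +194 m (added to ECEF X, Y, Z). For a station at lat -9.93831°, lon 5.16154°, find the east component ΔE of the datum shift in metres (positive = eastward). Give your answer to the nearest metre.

ΔE = -384 m

At φ = -9.93831°, λ = 5.16154°: sin φ = -0.172588, cos φ = 0.984994, sin λ = 0.089964, cos λ = 0.995945.
ΔE = −sin λ·ΔX + cos λ·ΔY = −(0.089964)·(171) + (0.995945)·(-370) = -383.88 m.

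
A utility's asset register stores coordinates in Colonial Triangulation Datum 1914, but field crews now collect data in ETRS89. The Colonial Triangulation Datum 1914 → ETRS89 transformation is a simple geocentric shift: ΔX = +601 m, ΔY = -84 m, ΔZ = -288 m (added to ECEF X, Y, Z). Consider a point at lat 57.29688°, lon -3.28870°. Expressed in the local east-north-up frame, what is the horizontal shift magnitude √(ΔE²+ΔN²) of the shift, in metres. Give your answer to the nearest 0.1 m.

The local east axis at (φ, λ) is (−sin λ, cos λ, 0), so ΔE = −sin(-3.28870°)·601 + cos(-3.28870°)·(-84) = -49.38 m.
The local north axis is (−sin φ cos λ, −sin φ sin λ, cos φ), giving ΔN = -504.897 − 4.055 − 155.602 = -664.55 m.
Horizontal magnitude = √(ΔE² + ΔN²) = √((-49.38)² + (-664.55)²) = 666.39 m.

666.4 m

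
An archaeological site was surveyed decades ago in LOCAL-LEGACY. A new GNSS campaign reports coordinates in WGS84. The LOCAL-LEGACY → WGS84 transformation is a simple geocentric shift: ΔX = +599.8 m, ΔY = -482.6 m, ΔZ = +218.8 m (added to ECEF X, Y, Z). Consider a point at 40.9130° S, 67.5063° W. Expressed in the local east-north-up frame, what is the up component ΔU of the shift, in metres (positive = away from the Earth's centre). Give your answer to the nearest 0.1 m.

ΔU = 367.1 m

At φ = -40.9130°, λ = -67.5063°: sin φ = -0.654912, cos φ = 0.755705, sin λ = -0.923922, cos λ = 0.382582.
ΔU = cos φ cos λ·ΔX + cos φ sin λ·ΔY + sin φ·ΔZ = (0.755705)(0.382582)(599.8) + (0.755705)(-0.923922)(-482.6) + (-0.654912)(218.8) = 367.08 m.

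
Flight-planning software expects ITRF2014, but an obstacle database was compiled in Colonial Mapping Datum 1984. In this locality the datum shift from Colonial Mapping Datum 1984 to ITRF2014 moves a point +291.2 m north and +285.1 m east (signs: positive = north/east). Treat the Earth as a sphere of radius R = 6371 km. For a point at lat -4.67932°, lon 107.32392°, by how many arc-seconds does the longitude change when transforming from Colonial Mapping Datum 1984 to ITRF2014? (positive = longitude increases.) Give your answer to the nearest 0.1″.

At latitude -4.67932°, cos φ = 0.996667.
One radian of longitude at latitude φ spans R cos φ, so Δλ = ΔE / (R cos φ) = 285.1 / (6371000 × 0.996667) = 4.4899e-05 rad = 9.261″.

Δλ = 9.3″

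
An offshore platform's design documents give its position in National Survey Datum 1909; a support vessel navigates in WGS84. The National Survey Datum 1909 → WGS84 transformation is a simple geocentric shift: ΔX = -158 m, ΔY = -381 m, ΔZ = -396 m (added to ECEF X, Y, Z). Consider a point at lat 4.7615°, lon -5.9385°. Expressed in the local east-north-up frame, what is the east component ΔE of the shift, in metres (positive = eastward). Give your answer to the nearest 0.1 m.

At φ = 4.7615°, λ = -5.9385°: sin φ = 0.083008, cos φ = 0.996549, sin λ = -0.103461, cos λ = 0.994634.
ΔE = −sin λ·ΔX + cos λ·ΔY = −(-0.103461)·(-158) + (0.994634)·(-381) = -395.30 m.

ΔE = -395.3 m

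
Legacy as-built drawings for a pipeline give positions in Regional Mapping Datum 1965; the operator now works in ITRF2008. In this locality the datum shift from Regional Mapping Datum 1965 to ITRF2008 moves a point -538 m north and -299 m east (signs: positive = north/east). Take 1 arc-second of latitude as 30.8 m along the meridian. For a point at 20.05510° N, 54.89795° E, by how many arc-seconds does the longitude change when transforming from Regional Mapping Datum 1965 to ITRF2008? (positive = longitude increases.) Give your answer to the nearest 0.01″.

Δλ = -10.33″

At latitude 20.05510°, cos φ = 0.939363.
1″ of longitude at this latitude = 30.80 × cos φ = 28.9324 m, so Δλ = -299.0 / 28.9324 = -10.334″.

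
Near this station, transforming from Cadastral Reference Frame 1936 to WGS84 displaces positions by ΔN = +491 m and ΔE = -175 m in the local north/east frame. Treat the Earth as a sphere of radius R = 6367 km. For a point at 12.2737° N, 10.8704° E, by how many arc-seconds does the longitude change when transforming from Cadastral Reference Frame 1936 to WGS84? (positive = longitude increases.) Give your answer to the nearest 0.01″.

At latitude 12.2737°, cos φ = 0.977143.
One radian of longitude at latitude φ spans R cos φ, so Δλ = ΔE / (R cos φ) = -175.0 / (6367000 × 0.977143) = -2.8128e-05 rad = -5.802″.

Δλ = -5.80″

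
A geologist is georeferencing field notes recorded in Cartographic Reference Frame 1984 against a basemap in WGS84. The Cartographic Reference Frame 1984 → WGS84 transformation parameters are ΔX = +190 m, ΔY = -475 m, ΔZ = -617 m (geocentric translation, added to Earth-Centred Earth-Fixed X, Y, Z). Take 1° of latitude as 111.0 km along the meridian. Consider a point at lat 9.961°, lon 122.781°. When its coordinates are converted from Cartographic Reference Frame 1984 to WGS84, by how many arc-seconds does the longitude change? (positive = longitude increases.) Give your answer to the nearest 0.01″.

sin φ = 0.172978, cos φ = 0.984926, sin λ = 0.840746, cos λ = -0.541429.
East component: ΔE = −sin λ·ΔX + cos λ·ΔY = −(0.840746)(190) + (-0.541429)(-475) = 97.44 m.
1° of latitude spans 111000 m; at latitude φ, 1° of longitude spans that × cos φ = 109326.8 m, so Δλ = 97.44 / 109326.8 × 3600 = 3.208″.

Δλ = 3.21″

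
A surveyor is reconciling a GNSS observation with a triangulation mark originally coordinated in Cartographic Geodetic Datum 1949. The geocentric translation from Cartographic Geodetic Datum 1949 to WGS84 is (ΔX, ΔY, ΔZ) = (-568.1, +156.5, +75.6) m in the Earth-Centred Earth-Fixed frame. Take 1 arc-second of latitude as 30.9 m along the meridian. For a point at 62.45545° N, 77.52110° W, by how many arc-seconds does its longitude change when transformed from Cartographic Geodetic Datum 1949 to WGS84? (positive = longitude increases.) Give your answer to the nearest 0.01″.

sin φ = 0.886652, cos φ = 0.462438, sin λ = -0.976376, cos λ = 0.216080.
East component: ΔE = −sin λ·ΔX + cos λ·ΔY = −(-0.976376)(-568.1) + (0.216080)(156.5) = -520.86 m.
1° of latitude spans 3600 × 30.90 = 111240 m; at latitude φ, 1° of longitude spans that × cos φ = 51441.6 m, so Δλ = -520.86 / 51441.6 × 3600 = -36.451″.

Δλ = -36.45″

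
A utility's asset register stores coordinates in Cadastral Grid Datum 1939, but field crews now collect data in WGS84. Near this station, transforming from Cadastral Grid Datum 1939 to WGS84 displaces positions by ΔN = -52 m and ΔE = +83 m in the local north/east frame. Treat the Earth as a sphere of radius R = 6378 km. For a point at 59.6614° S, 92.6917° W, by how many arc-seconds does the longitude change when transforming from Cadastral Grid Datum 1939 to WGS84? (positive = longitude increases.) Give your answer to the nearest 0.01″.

At latitude -59.6614°, cos φ = 0.505109.
One radian of longitude at latitude φ spans R cos φ, so Δλ = ΔE / (R cos φ) = 83.0 / (6378000 × 0.505109) = 2.5764e-05 rad = 5.314″.

Δλ = 5.31″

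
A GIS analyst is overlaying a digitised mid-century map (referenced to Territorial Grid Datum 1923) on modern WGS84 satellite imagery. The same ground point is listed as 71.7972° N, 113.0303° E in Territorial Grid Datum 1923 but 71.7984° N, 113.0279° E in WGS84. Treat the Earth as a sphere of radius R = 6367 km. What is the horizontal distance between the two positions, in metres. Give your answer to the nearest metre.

157 m

Δφ = 71.7984° − 71.7972° = +0.0012°; Δλ = 113.0279° − 113.0303° = -0.0024°.
1° along a meridian = πR/180 = 111125 m.
ΔN = Δφ × 111125 = 133.4 m; ΔE = Δλ × 111125 × cos(71.7972°) = -0.0024 × 111125 × 0.312381 = -83.3 m.
Distance = √(ΔE² + ΔN²) = √((-83.3)² + 133.4²) = 157.2 m.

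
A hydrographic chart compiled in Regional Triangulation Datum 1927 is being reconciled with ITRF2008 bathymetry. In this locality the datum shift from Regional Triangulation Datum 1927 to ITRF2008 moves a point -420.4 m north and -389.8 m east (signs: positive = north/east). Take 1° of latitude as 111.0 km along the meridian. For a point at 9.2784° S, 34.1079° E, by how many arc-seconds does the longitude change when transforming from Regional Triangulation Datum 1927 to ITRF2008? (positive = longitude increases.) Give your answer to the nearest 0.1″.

Δλ = -12.8″

At latitude -9.2784°, cos φ = 0.986917.
1° of longitude at this latitude = 111.0 × cos φ = 109.55 km, so Δλ = -389.8 / 109547.7 = -0.0035583° = -12.810″.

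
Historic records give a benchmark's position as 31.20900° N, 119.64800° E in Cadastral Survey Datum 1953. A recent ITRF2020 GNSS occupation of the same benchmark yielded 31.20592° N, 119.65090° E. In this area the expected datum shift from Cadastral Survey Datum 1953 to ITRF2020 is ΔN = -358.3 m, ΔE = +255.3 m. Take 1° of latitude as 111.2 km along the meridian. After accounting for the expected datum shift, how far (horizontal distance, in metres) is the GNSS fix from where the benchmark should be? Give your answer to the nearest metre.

Observed coordinate differences: Δφ = -0.00308°, Δλ = +0.00290°.
Converting to metres (1° lat = 111200 m, cos φ = 0.855283): observed ΔN = -342.5 m, observed ΔE = 275.8 m.
Subtracting the expected shift leaves a residual of -342.5 − (-358.3) = 15.8 m north and 275.8 − (255.3) = 20.5 m east.
Residual distance = √(15.8² + 20.5²) = 25.9 m.

26 m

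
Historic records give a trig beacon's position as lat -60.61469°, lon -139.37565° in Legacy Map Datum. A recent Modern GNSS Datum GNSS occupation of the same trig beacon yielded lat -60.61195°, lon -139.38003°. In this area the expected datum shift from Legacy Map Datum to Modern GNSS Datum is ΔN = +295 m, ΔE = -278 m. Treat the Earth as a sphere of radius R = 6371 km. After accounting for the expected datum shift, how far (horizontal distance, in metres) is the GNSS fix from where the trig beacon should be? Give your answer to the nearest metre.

Observed coordinate differences: Δφ = +0.00274°, Δλ = -0.00438°.
Converting to metres (1° lat = 111195 m, cos φ = 0.490680): observed ΔN = 304.7 m, observed ΔE = -239.0 m.
Subtracting the expected shift leaves a residual of 304.7 − (295) = 9.7 m north and -239.0 − (-278) = 39.0 m east.
Residual distance = √(9.7² + 39.0²) = 40.2 m.

40 m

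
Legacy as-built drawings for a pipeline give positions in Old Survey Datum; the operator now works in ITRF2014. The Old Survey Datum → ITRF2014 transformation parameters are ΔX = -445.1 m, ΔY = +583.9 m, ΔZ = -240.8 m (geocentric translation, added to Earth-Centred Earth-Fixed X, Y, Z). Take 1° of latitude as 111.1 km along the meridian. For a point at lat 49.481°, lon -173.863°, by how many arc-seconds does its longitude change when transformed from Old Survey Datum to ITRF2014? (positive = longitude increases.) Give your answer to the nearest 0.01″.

Δλ = -31.33″

sin φ = 0.760191, cos φ = 0.649700, sin λ = -0.106906, cos λ = -0.994269.
East component: ΔE = −sin λ·ΔX + cos λ·ΔY = −(-0.106906)(-445.1) + (-0.994269)(583.9) = -628.14 m.
1° of latitude spans 111100 m; at latitude φ, 1° of longitude spans that × cos φ = 72181.7 m, so Δλ = -628.14 / 72181.7 × 3600 = -31.328″.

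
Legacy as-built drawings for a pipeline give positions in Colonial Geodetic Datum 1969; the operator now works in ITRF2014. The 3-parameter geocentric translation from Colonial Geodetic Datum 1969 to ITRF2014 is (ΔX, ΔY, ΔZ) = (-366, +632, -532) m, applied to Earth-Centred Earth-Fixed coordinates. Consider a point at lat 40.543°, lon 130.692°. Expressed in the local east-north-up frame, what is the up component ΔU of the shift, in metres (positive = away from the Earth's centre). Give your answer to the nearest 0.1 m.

ΔU = 199.7 m

At φ = 40.543°, λ = 130.692°: sin φ = 0.650019, cos φ = 0.759918, sin λ = 0.758225, cos λ = -0.651993.
ΔU = cos φ cos λ·ΔX + cos φ sin λ·ΔY + sin φ·ΔZ = (0.759918)(-0.651993)(-366) + (0.759918)(0.758225)(632) + (0.650019)(-532) = 199.68 m.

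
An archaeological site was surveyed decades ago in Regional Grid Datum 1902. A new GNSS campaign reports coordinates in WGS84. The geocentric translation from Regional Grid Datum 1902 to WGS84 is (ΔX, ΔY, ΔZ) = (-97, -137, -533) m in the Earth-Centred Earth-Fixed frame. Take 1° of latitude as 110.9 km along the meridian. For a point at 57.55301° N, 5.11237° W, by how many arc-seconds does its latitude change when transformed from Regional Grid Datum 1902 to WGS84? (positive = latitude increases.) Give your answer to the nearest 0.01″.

sin φ = 0.843888, cos φ = 0.536519, sin λ = -0.089109, cos λ = 0.996022.
North component: ΔN = −sin φ cos λ·ΔX − sin φ sin λ·ΔY + cos φ·ΔZ = −(0.843888)(0.996022)(-97) − (0.843888)(-0.089109)(-137) + (0.536519)(-533) = -214.74 m.
1° of latitude spans 110900 m, so Δφ = -214.74 / 110900 × 3600 = -6.971″.

Δφ = -6.97″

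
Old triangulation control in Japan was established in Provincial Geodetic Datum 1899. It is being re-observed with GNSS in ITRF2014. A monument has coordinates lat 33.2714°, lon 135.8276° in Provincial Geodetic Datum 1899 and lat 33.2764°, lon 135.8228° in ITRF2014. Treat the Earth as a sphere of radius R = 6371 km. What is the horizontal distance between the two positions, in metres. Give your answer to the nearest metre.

713 m

Δφ = 33.2764° − 33.2714° = +0.0050°; Δλ = 135.8228° − 135.8276° = -0.0048°.
1° along a meridian = πR/180 = 111195 m.
ΔN = Δφ × 111195 = 556.0 m; ΔE = Δλ × 111195 × cos(33.2714°) = -0.0048 × 111195 × 0.836081 = -446.2 m.
Distance = √(ΔE² + ΔN²) = √((-446.2)² + 556.0²) = 712.9 m.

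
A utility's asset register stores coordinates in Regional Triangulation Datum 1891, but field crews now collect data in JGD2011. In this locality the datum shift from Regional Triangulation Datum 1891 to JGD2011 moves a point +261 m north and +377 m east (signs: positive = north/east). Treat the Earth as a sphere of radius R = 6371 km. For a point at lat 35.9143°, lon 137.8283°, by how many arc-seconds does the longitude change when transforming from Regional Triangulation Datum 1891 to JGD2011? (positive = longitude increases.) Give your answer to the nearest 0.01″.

Δλ = 15.07″

At latitude 35.9143°, cos φ = 0.809895.
One radian of longitude at latitude φ spans R cos φ, so Δλ = ΔE / (R cos φ) = 377.0 / (6371000 × 0.809895) = 7.3064e-05 rad = 15.071″.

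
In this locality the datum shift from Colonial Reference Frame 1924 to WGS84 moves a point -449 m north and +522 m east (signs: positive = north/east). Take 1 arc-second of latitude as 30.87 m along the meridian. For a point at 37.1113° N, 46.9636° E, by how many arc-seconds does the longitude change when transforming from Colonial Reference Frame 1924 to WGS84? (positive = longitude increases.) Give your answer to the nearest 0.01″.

At latitude 37.1113°, cos φ = 0.797465.
1″ of longitude at this latitude = 30.87 × cos φ = 24.6177 m, so Δλ = 522.0 / 24.6177 = 21.204″.

Δλ = 21.20″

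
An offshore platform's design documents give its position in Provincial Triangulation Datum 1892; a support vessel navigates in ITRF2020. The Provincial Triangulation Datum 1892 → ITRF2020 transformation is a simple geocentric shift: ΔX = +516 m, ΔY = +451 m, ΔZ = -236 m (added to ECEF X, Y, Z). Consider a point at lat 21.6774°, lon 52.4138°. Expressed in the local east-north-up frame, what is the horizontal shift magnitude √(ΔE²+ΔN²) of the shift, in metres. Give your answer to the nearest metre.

486 m

At φ = 21.6774°, λ = 52.4138°: sin φ = 0.369380, cos φ = 0.929278, sin λ = 0.792437, cos λ = 0.609954.
ΔE = −sin λ·ΔX + cos λ·ΔY = −(0.792437)·(516) + (0.609954)·(451) = -133.81 m.
ΔN = −sin φ cos λ·ΔX − sin φ sin λ·ΔY + cos φ·ΔZ = −(0.369380)(0.609954)(516) − (0.369380)(0.792437)(451) + (0.929278)(-236) = -467.58 m.
Horizontal magnitude = √(ΔE² + ΔN²) = √((-133.81)² + (-467.58)²) = 486.35 m.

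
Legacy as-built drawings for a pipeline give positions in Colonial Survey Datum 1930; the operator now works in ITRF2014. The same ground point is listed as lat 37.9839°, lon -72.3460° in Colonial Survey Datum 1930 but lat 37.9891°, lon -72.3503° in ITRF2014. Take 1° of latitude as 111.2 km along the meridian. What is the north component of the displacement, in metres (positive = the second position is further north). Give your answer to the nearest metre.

ΔN = 578 m

Δφ = 37.9891° − 37.9839° = +0.0052°; Δλ = -72.3503° − -72.3460° = -0.0043°.
ΔN = Δφ × 111200 = 578.2 m; ΔE = Δλ × 111200 × cos(37.9839°) = -0.0043 × 111200 × 0.788184 = -376.9 m.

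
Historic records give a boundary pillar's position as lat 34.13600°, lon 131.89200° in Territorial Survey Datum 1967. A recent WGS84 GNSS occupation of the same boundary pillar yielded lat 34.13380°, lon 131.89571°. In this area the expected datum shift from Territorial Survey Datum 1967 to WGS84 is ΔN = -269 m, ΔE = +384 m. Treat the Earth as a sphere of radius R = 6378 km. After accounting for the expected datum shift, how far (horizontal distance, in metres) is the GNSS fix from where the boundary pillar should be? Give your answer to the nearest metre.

Observed coordinate differences: Δφ = -0.00220°, Δλ = +0.00371°.
Converting to metres (1° lat = 111317 m, cos φ = 0.827708): observed ΔN = -244.9 m, observed ΔE = 341.8 m.
Subtracting the expected shift leaves a residual of -244.9 − (-269) = 24.1 m north and 341.8 − (384) = -42.2 m east.
Residual distance = √(24.1² + (-42.2)²) = 48.6 m.

49 m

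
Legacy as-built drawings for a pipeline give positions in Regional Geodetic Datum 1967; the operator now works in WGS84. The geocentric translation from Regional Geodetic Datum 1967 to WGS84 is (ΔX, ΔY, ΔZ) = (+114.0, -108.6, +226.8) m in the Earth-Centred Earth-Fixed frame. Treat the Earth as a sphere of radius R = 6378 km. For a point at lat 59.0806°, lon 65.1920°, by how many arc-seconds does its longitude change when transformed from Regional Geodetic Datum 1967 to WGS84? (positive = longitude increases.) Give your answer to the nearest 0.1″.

Δλ = -9.4″

sin φ = 0.857891, cos φ = 0.513832, sin λ = 0.907719, cos λ = 0.419579.
East component: ΔE = −sin λ·ΔX + cos λ·ΔY = −(0.907719)(114.0) + (0.419579)(-108.6) = -149.05 m.
1° of latitude spans πR/180 = 111317 m; at latitude φ, 1° of longitude spans that × cos φ = 57198.3 m, so Δλ = -149.05 / 57198.3 × 3600 = -9.381″.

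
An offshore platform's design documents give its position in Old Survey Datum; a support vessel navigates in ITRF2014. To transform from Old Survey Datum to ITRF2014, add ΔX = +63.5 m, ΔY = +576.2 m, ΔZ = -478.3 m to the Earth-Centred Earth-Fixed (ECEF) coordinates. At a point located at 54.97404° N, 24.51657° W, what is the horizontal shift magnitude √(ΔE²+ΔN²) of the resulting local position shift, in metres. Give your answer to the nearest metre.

565 m

The local east axis at (φ, λ) is (−sin λ, cos λ, 0), so ΔE = −sin(-24.51657°)·63.5 + cos(-24.51657°)·576.2 = 550.60 m.
The local north axis is (−sin φ cos λ, −sin φ sin λ, cos φ), giving ΔN = -47.311 + 195.795 − 274.519 = -126.04 m.
Horizontal magnitude = √(ΔE² + ΔN²) = √(550.60² + (-126.04)²) = 564.84 m.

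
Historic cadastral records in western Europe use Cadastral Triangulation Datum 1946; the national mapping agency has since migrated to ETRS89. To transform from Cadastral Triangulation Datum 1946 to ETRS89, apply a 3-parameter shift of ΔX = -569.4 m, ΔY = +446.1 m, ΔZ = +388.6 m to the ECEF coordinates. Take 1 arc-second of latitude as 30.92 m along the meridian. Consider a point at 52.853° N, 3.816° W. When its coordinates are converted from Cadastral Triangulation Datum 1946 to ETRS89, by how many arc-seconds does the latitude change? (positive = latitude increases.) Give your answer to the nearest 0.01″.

sin φ = 0.797089, cos φ = 0.603862, sin λ = -0.066553, cos λ = 0.997783.
North component: ΔN = −sin φ cos λ·ΔX − sin φ sin λ·ΔY + cos φ·ΔZ = −(0.797089)(0.997783)(-569.4) − (0.797089)(-0.066553)(446.1) + (0.603862)(388.6) = 711.18 m.
1° of latitude spans 3600 × 30.92 = 111312 m, so Δφ = 711.18 / 111312 × 3600 = 23.001″.

Δφ = 23.00″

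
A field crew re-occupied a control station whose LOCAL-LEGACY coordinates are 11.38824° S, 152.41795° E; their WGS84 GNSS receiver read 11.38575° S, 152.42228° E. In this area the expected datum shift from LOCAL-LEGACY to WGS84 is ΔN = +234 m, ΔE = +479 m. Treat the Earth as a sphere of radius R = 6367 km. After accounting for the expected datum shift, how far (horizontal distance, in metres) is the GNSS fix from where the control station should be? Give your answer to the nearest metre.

43 m

Observed coordinate differences: Δφ = +0.00249°, Δλ = +0.00433°.
Converting to metres (1° lat = 111125 m, cos φ = 0.980312): observed ΔN = 276.7 m, observed ΔE = 471.7 m.
Subtracting the expected shift leaves a residual of 276.7 − (234) = 42.7 m north and 471.7 − (479) = -7.3 m east.
Residual distance = √(42.7² + (-7.3)²) = 43.3 m.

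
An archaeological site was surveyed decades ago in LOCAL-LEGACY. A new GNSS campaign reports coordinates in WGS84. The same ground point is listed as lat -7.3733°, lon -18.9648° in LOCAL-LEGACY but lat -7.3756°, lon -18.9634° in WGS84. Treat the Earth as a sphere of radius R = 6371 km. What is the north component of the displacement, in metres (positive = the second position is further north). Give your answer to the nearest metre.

ΔN = -256 m

Δφ = -7.3756° − -7.3733° = -0.0023°; Δλ = -18.9634° − -18.9648° = +0.0014°.
1° along a meridian = πR/180 = 111195 m.
ΔN = Δφ × 111195 = -255.7 m; ΔE = Δλ × 111195 × cos(-7.3733°) = +0.0014 × 111195 × 0.991731 = 154.4 m.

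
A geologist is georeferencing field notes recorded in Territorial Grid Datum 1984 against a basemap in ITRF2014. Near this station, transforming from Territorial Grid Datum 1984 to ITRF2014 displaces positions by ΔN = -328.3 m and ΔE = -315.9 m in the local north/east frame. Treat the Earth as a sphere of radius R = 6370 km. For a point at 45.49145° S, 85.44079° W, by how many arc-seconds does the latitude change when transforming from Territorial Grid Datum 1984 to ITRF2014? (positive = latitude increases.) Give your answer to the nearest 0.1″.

On a sphere of radius R, 1 rad of latitude = R, so Δφ = ΔN / R = -328.3 / 6370000 = -5.1538e-05 rad = -10.631″.

Δφ = -10.6″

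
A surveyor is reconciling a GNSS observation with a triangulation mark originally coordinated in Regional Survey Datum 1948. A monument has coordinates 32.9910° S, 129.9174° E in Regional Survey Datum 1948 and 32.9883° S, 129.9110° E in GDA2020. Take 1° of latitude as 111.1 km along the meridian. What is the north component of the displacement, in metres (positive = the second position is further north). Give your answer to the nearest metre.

Δφ = -32.9883° − -32.9910° = +0.0027°; Δλ = 129.9110° − 129.9174° = -0.0064°.
ΔN = Δφ × 111100 = 300.0 m; ΔE = Δλ × 111100 × cos(-32.9910°) = -0.0064 × 111100 × 0.838756 = -596.4 m.

ΔN = 300 m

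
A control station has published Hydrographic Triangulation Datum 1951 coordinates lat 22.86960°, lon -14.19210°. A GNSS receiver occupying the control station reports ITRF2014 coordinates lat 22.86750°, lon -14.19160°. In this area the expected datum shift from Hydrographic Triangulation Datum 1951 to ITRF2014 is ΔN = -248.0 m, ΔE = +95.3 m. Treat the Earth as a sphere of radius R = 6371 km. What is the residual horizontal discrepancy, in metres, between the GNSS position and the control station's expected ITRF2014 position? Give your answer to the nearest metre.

46 m

Observed coordinate differences: Δφ = -0.00210°, Δλ = +0.00050°.
Converting to metres (1° lat = 111195 m, cos φ = 0.921392): observed ΔN = -233.5 m, observed ΔE = 51.2 m.
Subtracting the expected shift leaves a residual of -233.5 − (-248.0) = 14.5 m north and 51.2 − (95.3) = -44.1 m east.
Residual distance = √(14.5² + (-44.1)²) = 46.4 m.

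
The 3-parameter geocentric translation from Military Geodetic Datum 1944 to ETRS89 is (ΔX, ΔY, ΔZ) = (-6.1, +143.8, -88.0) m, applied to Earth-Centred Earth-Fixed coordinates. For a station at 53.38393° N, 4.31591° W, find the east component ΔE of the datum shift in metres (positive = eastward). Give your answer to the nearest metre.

At φ = 53.38393°, λ = -4.31591°: sin φ = 0.802650, cos φ = 0.596450, sin λ = -0.075256, cos λ = 0.997164.
ΔE = −sin λ·ΔX + cos λ·ΔY = −(-0.075256)·(-6.1) + (0.997164)·(143.8) = 142.93 m.

ΔE = 143 m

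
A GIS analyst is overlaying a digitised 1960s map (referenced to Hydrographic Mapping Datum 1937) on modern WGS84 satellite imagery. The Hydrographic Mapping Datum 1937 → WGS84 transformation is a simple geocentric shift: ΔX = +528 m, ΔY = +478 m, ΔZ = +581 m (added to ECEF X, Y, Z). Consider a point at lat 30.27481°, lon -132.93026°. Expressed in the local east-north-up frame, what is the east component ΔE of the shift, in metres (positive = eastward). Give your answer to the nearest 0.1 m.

ΔE = 61.0 m

The local east axis at (φ, λ) is (−sin λ, cos λ, 0), so ΔE = −sin(-132.93026°)·528 + cos(-132.93026°)·478 = 61.02 m.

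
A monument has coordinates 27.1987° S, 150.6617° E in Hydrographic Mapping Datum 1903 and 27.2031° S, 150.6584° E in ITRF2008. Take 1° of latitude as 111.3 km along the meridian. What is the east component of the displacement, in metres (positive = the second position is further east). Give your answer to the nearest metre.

ΔE = -327 m

Δφ = -27.2031° − -27.1987° = -0.0044°; Δλ = 150.6584° − 150.6617° = -0.0033°.
ΔN = Δφ × 111300 = -489.7 m; ΔE = Δλ × 111300 × cos(-27.1987°) = -0.0033 × 111300 × 0.889427 = -326.7 m.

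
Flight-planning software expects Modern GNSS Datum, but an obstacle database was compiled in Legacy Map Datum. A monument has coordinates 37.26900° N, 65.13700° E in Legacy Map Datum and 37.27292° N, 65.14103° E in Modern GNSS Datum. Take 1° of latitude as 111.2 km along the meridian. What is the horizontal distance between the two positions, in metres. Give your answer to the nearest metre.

563 m

Δφ = 37.27292° − 37.26900° = +0.00392°; Δλ = 65.14103° − 65.13700° = +0.00403°.
ΔN = Δφ × 111200 = 435.9 m; ΔE = Δλ × 111200 × cos(37.26900°) = +0.00403 × 111200 × 0.795801 = 356.6 m.
Distance = √(ΔE² + ΔN²) = √(356.6² + 435.9²) = 563.2 m.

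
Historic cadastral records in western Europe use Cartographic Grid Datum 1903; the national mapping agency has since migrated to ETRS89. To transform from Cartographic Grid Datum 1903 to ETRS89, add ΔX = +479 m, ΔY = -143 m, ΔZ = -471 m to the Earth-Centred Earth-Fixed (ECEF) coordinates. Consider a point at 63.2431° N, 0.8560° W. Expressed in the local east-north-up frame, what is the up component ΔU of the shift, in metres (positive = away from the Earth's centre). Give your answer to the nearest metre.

ΔU = -204 m

The local up (radial) axis is (cos φ cos λ, cos φ sin λ, sin φ), giving ΔU = 215.625 + 0.962 − 420.568 = -203.98 m.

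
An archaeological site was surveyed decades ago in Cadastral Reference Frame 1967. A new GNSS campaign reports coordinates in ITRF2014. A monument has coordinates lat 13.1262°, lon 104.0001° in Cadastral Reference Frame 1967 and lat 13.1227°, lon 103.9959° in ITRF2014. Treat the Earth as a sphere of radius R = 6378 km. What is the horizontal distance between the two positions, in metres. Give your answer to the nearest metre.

Δφ = 13.1227° − 13.1262° = -0.0035°; Δλ = 103.9959° − 104.0001° = -0.0042°.
1° along a meridian = πR/180 = 111317 m.
ΔN = Δφ × 111317 = -389.6 m; ΔE = Δλ × 111317 × cos(13.1262°) = -0.0042 × 111317 × 0.973872 = -455.3 m.
Distance = √(ΔE² + ΔN²) = √((-455.3)² + (-389.6)²) = 599.3 m.

599 m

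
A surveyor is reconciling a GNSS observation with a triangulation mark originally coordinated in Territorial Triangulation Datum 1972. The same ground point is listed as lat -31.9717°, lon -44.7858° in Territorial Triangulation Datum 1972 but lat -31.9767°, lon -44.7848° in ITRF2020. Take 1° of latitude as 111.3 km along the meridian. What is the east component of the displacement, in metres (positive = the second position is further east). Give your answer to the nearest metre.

ΔE = 94 m

Δφ = -31.9767° − -31.9717° = -0.0050°; Δλ = -44.7848° − -44.7858° = +0.0010°.
ΔN = Δφ × 111300 = -556.5 m; ΔE = Δλ × 111300 × cos(-31.9717°) = +0.0010 × 111300 × 0.848310 = 94.4 m.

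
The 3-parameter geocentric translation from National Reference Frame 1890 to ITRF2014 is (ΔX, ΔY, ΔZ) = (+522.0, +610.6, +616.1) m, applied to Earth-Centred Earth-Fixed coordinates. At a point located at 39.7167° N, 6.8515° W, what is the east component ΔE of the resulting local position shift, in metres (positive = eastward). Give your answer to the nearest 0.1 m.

At φ = 39.7167°, λ = -6.8515°: sin φ = 0.638992, cos φ = 0.769213, sin λ = -0.119296, cos λ = 0.992859.
ΔE = −sin λ·ΔX + cos λ·ΔY = −(-0.119296)·(522.0) + (0.992859)·(610.6) = 668.51 m.

ΔE = 668.5 m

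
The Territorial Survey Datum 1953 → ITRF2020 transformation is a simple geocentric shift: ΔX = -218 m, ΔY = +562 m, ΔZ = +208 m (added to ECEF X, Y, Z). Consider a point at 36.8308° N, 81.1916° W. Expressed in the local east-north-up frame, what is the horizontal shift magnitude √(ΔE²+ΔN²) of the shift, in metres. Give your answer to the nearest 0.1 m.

535.3 m

The local east axis at (φ, λ) is (−sin λ, cos λ, 0), so ΔE = −sin(-81.1916°)·(-218) + cos(-81.1916°)·562 = -129.37 m.
The local north axis is (−sin φ cos λ, −sin φ sin λ, cos φ), giving ΔN = 20.011 + 332.920 + 166.485 = 519.42 m.
Horizontal magnitude = √(ΔE² + ΔN²) = √((-129.37)² + 519.42²) = 535.28 m.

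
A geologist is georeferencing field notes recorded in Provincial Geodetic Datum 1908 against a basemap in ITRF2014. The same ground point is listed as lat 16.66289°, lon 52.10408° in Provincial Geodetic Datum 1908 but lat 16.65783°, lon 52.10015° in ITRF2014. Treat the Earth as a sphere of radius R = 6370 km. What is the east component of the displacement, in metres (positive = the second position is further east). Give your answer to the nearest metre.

ΔE = -419 m

Δφ = 16.65783° − 16.66289° = -0.00506°; Δλ = 52.10015° − 52.10408° = -0.00393°.
1° along a meridian = πR/180 = 111177 m.
ΔN = Δφ × 111177 = -562.6 m; ΔE = Δλ × 111177 × cos(16.66289°) = -0.00393 × 111177 × 0.958008 = -418.6 m.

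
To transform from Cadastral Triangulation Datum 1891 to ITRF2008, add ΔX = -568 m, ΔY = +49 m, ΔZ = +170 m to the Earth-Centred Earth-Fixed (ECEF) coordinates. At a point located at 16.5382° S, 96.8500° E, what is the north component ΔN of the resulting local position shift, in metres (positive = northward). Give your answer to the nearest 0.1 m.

At φ = -16.5382°, λ = 96.8500°: sin φ = -0.284655, cos φ = 0.958630, sin λ = 0.992862, cos λ = -0.119270.
ΔN = −sin φ cos λ·ΔX − sin φ sin λ·ΔY + cos φ·ΔZ = −(-0.284655)(-0.119270)(-568) − (-0.284655)(0.992862)(49) + (0.958630)(170) = 196.10 m.

ΔN = 196.1 m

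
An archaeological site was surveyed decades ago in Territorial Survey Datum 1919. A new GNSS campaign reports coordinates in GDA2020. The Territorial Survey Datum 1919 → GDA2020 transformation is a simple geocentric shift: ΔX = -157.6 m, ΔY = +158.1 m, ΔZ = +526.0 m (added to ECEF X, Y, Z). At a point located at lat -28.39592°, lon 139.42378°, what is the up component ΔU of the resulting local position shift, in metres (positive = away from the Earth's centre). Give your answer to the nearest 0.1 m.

ΔU = -54.4 m

The local up (radial) axis is (cos φ cos λ, cos φ sin λ, sin φ), giving ΔU = 105.301 + 90.464 − 250.145 = -54.38 m.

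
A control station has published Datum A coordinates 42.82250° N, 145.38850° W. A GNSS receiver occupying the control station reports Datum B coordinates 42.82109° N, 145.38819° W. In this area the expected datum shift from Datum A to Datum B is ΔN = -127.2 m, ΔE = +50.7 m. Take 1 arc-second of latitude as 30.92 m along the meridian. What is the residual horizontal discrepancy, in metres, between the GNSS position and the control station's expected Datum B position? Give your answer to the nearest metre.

39 m

Observed coordinate differences: Δφ = -0.00141°, Δλ = +0.00031°.
Converting to metres (1° lat = 111312 m, cos φ = 0.733463): observed ΔN = -156.9 m, observed ΔE = 25.3 m.
Subtracting the expected shift leaves a residual of -156.9 − (-127.2) = -29.7 m north and 25.3 − (50.7) = -25.4 m east.
Residual distance = √((-29.7)² + (-25.4)²) = 39.1 m.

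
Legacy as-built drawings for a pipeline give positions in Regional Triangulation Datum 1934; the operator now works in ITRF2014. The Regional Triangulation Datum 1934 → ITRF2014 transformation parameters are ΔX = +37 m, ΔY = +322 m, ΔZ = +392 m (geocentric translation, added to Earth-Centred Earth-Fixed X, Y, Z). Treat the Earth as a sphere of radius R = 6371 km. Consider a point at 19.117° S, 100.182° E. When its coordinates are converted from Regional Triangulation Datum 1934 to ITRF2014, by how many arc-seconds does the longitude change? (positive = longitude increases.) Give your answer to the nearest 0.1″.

Δλ = -3.2″

sin φ = -0.327498, cos φ = 0.944852, sin λ = 0.984251, cos λ = -0.176776.
East component: ΔE = −sin λ·ΔX + cos λ·ΔY = −(0.984251)(37) + (-0.176776)(322) = -93.34 m.
1° of latitude spans πR/180 = 111195 m; at latitude φ, 1° of longitude spans that × cos φ = 105062.7 m, so Δλ = -93.34 / 105062.7 × 3600 = -3.198″.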